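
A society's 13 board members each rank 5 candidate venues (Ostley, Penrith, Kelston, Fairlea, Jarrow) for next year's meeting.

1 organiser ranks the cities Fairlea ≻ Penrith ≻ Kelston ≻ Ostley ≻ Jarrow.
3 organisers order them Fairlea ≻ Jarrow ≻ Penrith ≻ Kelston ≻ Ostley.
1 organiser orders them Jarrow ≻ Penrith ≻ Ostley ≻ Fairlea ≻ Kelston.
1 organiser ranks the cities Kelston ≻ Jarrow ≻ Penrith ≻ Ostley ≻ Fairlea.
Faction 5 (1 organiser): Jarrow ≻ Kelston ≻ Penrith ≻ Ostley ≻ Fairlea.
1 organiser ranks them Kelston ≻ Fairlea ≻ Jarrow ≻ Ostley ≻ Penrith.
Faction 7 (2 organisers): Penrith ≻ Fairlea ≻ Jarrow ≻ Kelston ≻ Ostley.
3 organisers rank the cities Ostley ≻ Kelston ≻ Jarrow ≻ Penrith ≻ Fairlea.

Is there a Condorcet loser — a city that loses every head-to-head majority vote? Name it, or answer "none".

Head-to-head results (13 organisers):
Ostley vs Penrith: 4 to 9, Penrith.
Ostley vs Kelston: 4 to 9, Kelston.
Ostley vs Fairlea: Fairlea, 7–6.
Ostley–Jarrow: Jarrow 9–4.
Penrith vs Kelston: Penrith preferred on 1+3+1+2 = 7 ballots; Penrith wins 7–6.
Penrith–Fairlea: Penrith 8–5.
Penrith vs Jarrow: Penrith is ranked higher on 1+2 = 3 ballots, Jarrow on 10. Jarrow wins 10–3.
Kelston vs Fairlea: Kelston preferred on 1+1+1+3 = 6 ballots; Fairlea wins 7–6.
Kelston–Jarrow: Jarrow 7–6.
Fairlea vs Jarrow: 7 to 6, Fairlea.
Ostley is beaten in every head-to-head and is the Condorcet loser.

Ostley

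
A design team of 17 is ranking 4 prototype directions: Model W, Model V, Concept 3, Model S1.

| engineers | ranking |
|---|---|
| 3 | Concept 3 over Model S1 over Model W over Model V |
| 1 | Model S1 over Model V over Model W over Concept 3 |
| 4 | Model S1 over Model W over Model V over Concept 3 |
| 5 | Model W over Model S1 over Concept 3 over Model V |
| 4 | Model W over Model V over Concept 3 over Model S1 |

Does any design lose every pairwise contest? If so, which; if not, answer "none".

Concept 3

Pairwise majorities:
Model W vs Model V: Model W, 16–1.
Model W vs Concept 3: Model W wins 14–3.
Model W vs Model S1: Model W, 9–8.
Model V vs Concept 3: Model V wins 9–8.
Model V–Model S1: Model S1 13–4.
Concept 3–Model S1: Model S1 10–7.
Concept 3 is beaten in every head-to-head and is the Condorcet loser.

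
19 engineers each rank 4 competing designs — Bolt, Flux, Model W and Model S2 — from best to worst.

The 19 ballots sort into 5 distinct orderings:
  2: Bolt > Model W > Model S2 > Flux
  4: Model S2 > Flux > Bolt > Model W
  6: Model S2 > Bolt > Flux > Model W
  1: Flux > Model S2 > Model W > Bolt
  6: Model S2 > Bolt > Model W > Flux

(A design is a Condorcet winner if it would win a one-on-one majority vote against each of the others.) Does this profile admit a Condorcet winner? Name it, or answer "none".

Head-to-head results (19 engineers):
Bolt vs Flux: Bolt, 14–5.
Bolt–Model W: Bolt 18–1.
Bolt vs Model S2: Model S2, 17–2.
Flux–Model W: Flux 11–8.
Flux vs Model S2: Model S2 wins 18–1.
Model W vs Model S2: Model S2, 17–2.
Model S2 wins every pairwise contest, so Model S2 is the Condorcet winner.

Model S2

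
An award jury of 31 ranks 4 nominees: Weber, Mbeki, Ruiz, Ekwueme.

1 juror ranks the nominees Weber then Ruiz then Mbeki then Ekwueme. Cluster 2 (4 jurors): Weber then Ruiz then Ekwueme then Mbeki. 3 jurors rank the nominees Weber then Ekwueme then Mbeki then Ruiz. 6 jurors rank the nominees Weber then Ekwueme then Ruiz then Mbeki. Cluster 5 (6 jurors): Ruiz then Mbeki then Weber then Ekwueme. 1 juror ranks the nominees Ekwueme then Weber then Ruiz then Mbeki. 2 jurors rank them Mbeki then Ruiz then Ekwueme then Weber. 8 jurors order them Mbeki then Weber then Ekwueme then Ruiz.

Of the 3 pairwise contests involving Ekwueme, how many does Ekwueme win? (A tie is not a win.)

Ekwueme against each rival (31 jurors):
Ekwueme–Weber: Weber 28–3.
Ekwueme–Mbeki: Mbeki 17–14.
Ekwueme vs Ruiz: Ekwueme is ranked higher on 3+6+1+8 = 18 ballots, Ruiz on 13. Ekwueme wins 18–13.
Ekwueme beats Ruiz; loses to Weber, Mbeki — 1 pairwise win.

1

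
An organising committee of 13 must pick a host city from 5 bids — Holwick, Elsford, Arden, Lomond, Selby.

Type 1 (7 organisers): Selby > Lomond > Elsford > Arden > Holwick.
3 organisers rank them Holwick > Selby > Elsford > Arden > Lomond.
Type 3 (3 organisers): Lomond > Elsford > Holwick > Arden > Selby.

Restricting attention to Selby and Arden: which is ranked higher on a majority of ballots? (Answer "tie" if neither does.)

Ballots ranking Selby above Arden: 7 + 3 = 10.
Ballots ranking Arden above Selby: 13 − 10 = 3.
Selby wins the head-to-head 10–3.

Selby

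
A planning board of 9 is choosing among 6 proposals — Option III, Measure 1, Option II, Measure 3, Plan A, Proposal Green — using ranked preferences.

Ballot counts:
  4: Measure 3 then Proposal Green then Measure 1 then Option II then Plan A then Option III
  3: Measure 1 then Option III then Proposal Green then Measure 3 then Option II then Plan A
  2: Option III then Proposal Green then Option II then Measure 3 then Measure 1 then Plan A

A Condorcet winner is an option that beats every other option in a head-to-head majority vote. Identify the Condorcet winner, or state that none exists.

none

Head-to-head results (9 council members):
Option III vs Measure 1: Measure 1, 7–2.
Option III vs Option II: Option III wins 5–4.
Option III–Measure 3: Option III 5–4.
Option III vs Plan A: Option III, 5–4.
Option III–Proposal Green: Option III 5–4.
Measure 1–Option II: Measure 1 7–2.
Measure 1 vs Measure 3: Measure 3 wins 6–3.
Measure 1 vs Plan A: Measure 1 wins 9–0.
Measure 1 vs Proposal Green: Proposal Green wins 6–3.
Option II vs Measure 3: Measure 3 wins 7–2.
Option II vs Plan A: Option II wins 9–0.
Option II vs Proposal Green: Proposal Green, 9–0.
Measure 3 vs Plan A: Measure 3, 9–0.
Measure 3 vs Proposal Green: Proposal Green, 5–4.
Plan A vs Proposal Green: Proposal Green, 9–0.
No option is unbeaten: Option III loses to Measure 1; Measure 1 loses to Measure 3; Option II loses to Option III; Measure 3 loses to Option III; Plan A loses to Option III; Proposal Green loses to Option III. In particular Option III > Measure 3 > Measure 1 > Option III is a majority cycle — no Condorcet winner exists.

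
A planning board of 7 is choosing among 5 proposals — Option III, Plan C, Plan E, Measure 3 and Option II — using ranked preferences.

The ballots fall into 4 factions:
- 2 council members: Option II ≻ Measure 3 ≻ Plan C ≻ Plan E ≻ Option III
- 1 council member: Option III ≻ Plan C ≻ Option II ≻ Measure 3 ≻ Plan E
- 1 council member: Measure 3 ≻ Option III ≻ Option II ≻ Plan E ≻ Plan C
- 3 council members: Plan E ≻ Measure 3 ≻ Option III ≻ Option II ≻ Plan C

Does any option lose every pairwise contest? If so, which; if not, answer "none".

Plan C

Pairwise majorities:
Option III vs Plan C: Option III is ranked higher on 1+1+3 = 5 ballots, Plan C on 2. Option III wins 5–2.
Option III vs Plan E: Option III preferred on 1+1 = 2 ballots; Plan E wins 5–2.
Option III vs Measure 3: 1 for Option III, 6 for Measure 3 — Measure 3 by 6–1.
Option III vs Option II: Option III preferred on 1+1+3 = 5 ballots; Option III wins 5–2.
Plan C vs Plan E: Plan E, 4–3.
Plan C vs Measure 3: 1 to 6, Measure 3.
Plan C–Option II: Option II 6–1.
Plan E vs Measure 3: Plan E is ranked higher on 3 ballots, Measure 3 on 4. Measure 3 wins 4–3.
Plan E vs Option II: Option II, 4–3.
Measure 3 vs Option II: Measure 3 preferred on 1+3 = 4 ballots; Measure 3 wins 4–3.
Plan C is beaten in every head-to-head and is the Condorcet loser.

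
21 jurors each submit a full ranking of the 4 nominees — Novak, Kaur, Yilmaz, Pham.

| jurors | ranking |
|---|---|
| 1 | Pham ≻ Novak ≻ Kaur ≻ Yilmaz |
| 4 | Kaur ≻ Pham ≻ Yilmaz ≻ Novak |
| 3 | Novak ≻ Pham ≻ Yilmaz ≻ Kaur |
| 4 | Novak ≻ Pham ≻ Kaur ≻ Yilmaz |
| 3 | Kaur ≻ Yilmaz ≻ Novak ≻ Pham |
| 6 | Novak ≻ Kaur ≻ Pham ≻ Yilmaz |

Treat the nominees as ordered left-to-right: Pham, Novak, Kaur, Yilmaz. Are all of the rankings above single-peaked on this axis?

Axis positions: Pham=1, Novak=2, Kaur=3, Yilmaz=4.
Group 1 (peak Pham at position 1): ranking walks positions 1-2-3-4, expanding outward from the peak — single-peaked.
Group 2: ranking walks positions 3-1-4-2; Pham is ranked above Novak even though Novak lies between Pham and the peak Kaur on the axis — preferences dip and rise again. Not single-peaked.
Group 3: ranking walks positions 2-1-4-3; Yilmaz is ranked above Kaur even though Kaur lies between Yilmaz and the peak Novak on the axis — preferences dip and rise again. Not single-peaked.
Group 4 (peak Novak at position 2): ranking walks positions 2-1-3-4, expanding outward from the peak — single-peaked.
Group 5 (peak Kaur at position 3): ranking walks positions 3-4-2-1, expanding outward from the peak — single-peaked.
Group 6 (peak Novak at position 2): ranking walks positions 2-3-1-4, expanding outward from the peak — single-peaked.
Group 2 violates single-peakedness, so the profile is not single-peaked on this axis.

no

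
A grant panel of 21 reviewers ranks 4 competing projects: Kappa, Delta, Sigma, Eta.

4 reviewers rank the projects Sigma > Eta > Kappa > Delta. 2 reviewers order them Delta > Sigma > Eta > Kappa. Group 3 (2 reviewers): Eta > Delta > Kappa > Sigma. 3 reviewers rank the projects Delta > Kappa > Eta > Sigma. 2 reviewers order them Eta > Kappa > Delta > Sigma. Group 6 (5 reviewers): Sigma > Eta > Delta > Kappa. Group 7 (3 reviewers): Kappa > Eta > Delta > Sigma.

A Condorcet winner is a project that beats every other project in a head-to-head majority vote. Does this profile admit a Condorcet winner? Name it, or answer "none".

none

Check each pair by majority over 21 ballots:
Kappa vs Delta: Delta wins 12–9.
Kappa vs Sigma: Sigma wins 11–10.
Kappa vs Eta: Eta, 15–6.
Delta vs Sigma: Delta wins 12–9.
Delta–Eta: Eta 16–5.
Sigma vs Eta: Sigma, 11–10.
No project is unbeaten: Kappa loses to Delta; Delta loses to Eta; Sigma loses to Delta; Eta loses to Sigma. In particular Delta → Sigma → Eta → Delta is a majority cycle — no Condorcet winner exists.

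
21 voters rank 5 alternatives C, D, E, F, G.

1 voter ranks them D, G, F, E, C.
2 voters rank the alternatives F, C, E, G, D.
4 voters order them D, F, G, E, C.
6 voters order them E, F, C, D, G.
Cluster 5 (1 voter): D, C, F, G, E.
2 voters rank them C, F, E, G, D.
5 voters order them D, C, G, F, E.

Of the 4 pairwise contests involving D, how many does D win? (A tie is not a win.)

4

D against each rival (21 voters):
D vs C: D preferred on 1+4+1+5 = 11 ballots; D wins 11–10.
D vs E: D is ranked higher on 1+4+1+5 = 11 ballots, E on 10. D wins 11–10.
D vs F: D preferred on 1+4+1+5 = 11 ballots; D wins 11–10.
D vs G: D, 17–4.
D beats C, E, F, G — 4 pairwise wins.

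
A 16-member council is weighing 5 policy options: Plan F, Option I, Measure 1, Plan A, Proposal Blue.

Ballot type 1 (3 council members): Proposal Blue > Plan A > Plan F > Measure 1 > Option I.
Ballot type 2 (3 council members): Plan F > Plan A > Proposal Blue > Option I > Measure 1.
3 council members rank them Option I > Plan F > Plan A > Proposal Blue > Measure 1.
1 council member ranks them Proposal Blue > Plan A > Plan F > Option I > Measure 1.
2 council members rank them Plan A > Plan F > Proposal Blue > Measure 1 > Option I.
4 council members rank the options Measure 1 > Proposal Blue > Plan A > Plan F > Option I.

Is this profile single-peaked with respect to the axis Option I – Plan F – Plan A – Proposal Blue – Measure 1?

Axis positions: Option I=1, Plan F=2, Plan A=3, Proposal Blue=4, Measure 1=5.
Ballot type 1 (peak Proposal Blue at position 4): ranking walks positions 4-3-2-5-1, expanding outward from the peak — single-peaked.
Ballot type 2 (peak Plan F at position 2): ranking walks positions 2-3-4-1-5, expanding outward from the peak — single-peaked.
Ballot type 3 (peak Option I at position 1): ranking walks positions 1-2-3-4-5, expanding outward from the peak — single-peaked.
Ballot type 4 (peak Proposal Blue at position 4): ranking walks positions 4-3-2-1-5, expanding outward from the peak — single-peaked.
Ballot type 5 (peak Plan A at position 3): ranking walks positions 3-2-4-5-1, expanding outward from the peak — single-peaked.
Ballot type 6 (peak Measure 1 at position 5): ranking walks positions 5-4-3-2-1, expanding outward from the peak — single-peaked.
Every ranking is single-peaked on this axis.

yes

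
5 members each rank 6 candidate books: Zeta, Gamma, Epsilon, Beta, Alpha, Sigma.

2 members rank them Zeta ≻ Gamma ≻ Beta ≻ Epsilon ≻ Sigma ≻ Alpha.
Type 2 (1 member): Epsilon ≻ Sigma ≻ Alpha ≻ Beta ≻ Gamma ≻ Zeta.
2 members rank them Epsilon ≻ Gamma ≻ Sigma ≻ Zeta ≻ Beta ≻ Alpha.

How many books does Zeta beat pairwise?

Zeta against each rival (5 members):
Zeta vs Gamma: Gamma, 3–2.
Zeta vs Epsilon: 2 to 3, Epsilon.
Zeta vs Beta: 2+2 = 4 for Zeta, 1 for Beta — Zeta by 4–1.
Zeta vs Alpha: Zeta is ranked higher on 2+2 = 4 ballots, Alpha on 1. Zeta wins 4–1.
Zeta vs Sigma: 2 for Zeta, 3 for Sigma — Sigma by 3–2.
Zeta beats Beta, Alpha; loses to Gamma, Epsilon, Sigma — 2 pairwise wins.

2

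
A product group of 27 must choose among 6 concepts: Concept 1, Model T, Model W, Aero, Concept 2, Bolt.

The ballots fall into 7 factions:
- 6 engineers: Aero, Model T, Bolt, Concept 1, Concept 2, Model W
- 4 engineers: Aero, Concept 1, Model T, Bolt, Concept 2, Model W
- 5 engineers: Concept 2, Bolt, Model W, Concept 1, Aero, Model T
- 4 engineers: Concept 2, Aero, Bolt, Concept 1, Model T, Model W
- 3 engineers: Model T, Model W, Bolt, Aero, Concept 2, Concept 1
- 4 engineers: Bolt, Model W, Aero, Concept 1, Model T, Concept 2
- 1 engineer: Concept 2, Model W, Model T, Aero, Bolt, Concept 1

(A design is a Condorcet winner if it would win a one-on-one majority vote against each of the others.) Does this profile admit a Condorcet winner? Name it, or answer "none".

Head-to-head results (27 engineers):
Concept 1–Model T: Concept 1 17–10.
Concept 1–Model W: Concept 1 14–13.
Concept 1–Aero: Aero 22–5.
Concept 1 vs Concept 2: Concept 1 wins 14–13.
Concept 1–Bolt: Bolt 23–4.
Model T vs Model W: Model T wins 17–10.
Model T vs Aero: Aero, 23–4.
Model T vs Concept 2: Model T wins 17–10.
Model T vs Bolt: Model T, 14–13.
Model W–Aero: Aero 14–13.
Model W vs Concept 2: Concept 2, 20–7.
Model W–Bolt: Bolt 23–4.
Aero vs Concept 2: Aero, 17–10.
Aero vs Bolt: Aero wins 15–12.
Concept 2–Bolt: Bolt 17–10.
Aero defeats every rival head-to-head and is the Condorcet winner.

Aero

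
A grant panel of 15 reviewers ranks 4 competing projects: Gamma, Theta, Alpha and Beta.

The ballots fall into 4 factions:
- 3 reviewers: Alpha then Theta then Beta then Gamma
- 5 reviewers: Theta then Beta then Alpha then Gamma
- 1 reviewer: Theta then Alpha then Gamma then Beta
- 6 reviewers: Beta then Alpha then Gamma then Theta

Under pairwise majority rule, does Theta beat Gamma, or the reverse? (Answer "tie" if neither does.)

Theta

Ballots ranking Theta above Gamma: 3 + 5 + 1 = 9.
Ballots ranking Gamma above Theta: 15 − 9 = 6.
Theta wins the head-to-head 9–6.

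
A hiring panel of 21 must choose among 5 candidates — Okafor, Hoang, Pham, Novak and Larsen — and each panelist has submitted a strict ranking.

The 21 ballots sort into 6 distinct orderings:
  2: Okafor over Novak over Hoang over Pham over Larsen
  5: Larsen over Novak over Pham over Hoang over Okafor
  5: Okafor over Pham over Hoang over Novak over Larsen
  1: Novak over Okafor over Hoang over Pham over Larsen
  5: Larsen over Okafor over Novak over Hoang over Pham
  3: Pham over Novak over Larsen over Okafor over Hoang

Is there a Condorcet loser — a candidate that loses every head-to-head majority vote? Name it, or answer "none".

Hoang

Pairwise majorities:
Okafor vs Hoang: 16 to 5, Okafor.
Okafor vs Pham: 2+5+1+5 = 13 for Okafor, 8 for Pham — Okafor by 13–8.
Okafor–Novak: Okafor 12–9.
Okafor vs Larsen: 2+5+1 = 8 for Okafor, 13 for Larsen — Larsen by 13–8.
Hoang–Pham: Pham 13–8.
Hoang vs Novak: Novak wins 16–5.
Hoang vs Larsen: Larsen, 13–8.
Pham vs Novak: Novak, 13–8.
Pham vs Larsen: 2+5+1+3 = 11 for Pham, 10 for Larsen — Pham by 11–10.
Novak vs Larsen: Novak wins 11–10.
Only Hoang has no wins; Hoang is the Condorcet loser.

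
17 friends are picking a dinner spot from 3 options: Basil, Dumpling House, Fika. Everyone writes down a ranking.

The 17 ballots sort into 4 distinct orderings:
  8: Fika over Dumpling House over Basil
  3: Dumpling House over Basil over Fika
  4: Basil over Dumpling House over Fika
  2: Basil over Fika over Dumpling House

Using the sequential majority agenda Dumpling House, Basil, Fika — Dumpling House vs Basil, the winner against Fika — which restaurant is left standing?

Round 1: Dumpling House vs Basil — 11–6, Dumpling House advances.
Round 2: Dumpling House vs Fika — 7–10, Fika advances.
Fika survives the agenda.

Fika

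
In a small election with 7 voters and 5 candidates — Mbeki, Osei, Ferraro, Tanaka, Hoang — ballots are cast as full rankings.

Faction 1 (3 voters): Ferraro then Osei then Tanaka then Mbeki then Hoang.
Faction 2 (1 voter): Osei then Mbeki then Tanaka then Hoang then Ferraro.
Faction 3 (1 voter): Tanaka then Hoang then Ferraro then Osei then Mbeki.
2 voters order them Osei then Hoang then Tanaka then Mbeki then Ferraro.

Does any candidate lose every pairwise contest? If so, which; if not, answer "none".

none

Head-to-head results (7 voters):
Mbeki vs Osei: Osei, 7–0.
Mbeki vs Ferraro: Ferraro, 4–3.
Mbeki vs Tanaka: Tanaka wins 6–1.
Mbeki vs Hoang: Mbeki is ranked higher on 3+1 = 4 ballots, Hoang on 3. Mbeki wins 4–3.
Osei vs Ferraro: Ferraro, 4–3.
Osei vs Tanaka: Osei, 6–1.
Osei–Hoang: Osei 6–1.
Ferraro–Tanaka: Tanaka 4–3.
Ferraro vs Hoang: Hoang, 4–3.
Tanaka vs Hoang: Tanaka preferred on 3+1+1 = 5 ballots; Tanaka wins 5–2.
Every candidate wins at least one matchup (Mbeki beats Hoang; Osei beats Mbeki; Ferraro beats Mbeki; Tanaka beats Mbeki; Hoang beats Ferraro), so there is no Condorcet loser.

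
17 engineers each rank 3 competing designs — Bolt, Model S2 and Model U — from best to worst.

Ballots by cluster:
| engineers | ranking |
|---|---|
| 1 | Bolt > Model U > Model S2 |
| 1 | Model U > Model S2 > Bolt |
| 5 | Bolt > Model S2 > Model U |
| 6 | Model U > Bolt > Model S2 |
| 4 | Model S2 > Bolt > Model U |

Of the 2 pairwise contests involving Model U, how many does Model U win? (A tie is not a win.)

0

Model U against each rival (17 engineers):
Model U vs Bolt: Bolt, 10–7.
Model U vs Model S2: 8 to 9, Model S2.
Model U beats no one; loses to Bolt, Model S2 — 0 pairwise wins.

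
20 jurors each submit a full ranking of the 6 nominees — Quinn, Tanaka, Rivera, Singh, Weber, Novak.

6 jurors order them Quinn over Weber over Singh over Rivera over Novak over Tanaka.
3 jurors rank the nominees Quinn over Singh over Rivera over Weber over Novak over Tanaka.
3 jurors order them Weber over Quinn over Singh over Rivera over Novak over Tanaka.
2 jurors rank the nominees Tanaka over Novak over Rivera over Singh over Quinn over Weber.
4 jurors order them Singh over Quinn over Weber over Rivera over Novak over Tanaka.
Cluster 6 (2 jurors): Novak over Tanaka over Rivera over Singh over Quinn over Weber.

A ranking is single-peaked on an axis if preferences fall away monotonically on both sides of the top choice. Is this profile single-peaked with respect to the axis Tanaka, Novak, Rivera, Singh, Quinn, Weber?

yes

Axis positions: Tanaka=1, Novak=2, Rivera=3, Singh=4, Quinn=5, Weber=6.
Cluster 1 (peak Quinn at position 5): ranking walks positions 5-6-4-3-2-1, expanding outward from the peak — single-peaked.
Cluster 2 (peak Quinn at position 5): ranking walks positions 5-4-3-6-2-1, expanding outward from the peak — single-peaked.
Cluster 3 (peak Weber at position 6): ranking walks positions 6-5-4-3-2-1, expanding outward from the peak — single-peaked.
Cluster 4 (peak Tanaka at position 1): ranking walks positions 1-2-3-4-5-6, expanding outward from the peak — single-peaked.
Cluster 5 (peak Singh at position 4): ranking walks positions 4-5-6-3-2-1, expanding outward from the peak — single-peaked.
Cluster 6 (peak Novak at position 2): ranking walks positions 2-1-3-4-5-6, expanding outward from the peak — single-peaked.
Every ranking is single-peaked on this axis.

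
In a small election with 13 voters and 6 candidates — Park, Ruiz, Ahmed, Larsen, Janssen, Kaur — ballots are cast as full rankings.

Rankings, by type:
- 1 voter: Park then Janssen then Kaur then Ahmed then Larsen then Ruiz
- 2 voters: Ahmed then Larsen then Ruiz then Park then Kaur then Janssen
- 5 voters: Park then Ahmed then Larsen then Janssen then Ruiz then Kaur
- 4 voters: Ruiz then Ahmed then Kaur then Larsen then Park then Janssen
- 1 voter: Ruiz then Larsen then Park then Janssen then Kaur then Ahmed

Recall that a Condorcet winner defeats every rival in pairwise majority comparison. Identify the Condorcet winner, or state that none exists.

Pairwise majorities:
Park–Ruiz: Ruiz 7–6.
Park vs Ahmed: Park, 7–6.
Park vs Larsen: Larsen, 7–6.
Park–Janssen: Park 13–0.
Park–Kaur: Park 9–4.
Ruiz vs Ahmed: Ahmed, 8–5.
Ruiz vs Larsen: Larsen, 8–5.
Ruiz vs Janssen: Ruiz wins 7–6.
Ruiz vs Kaur: Ruiz wins 12–1.
Ahmed vs Larsen: Ahmed, 12–1.
Ahmed vs Janssen: Ahmed wins 11–2.
Ahmed–Kaur: Ahmed 11–2.
Larsen–Janssen: Larsen 12–1.
Larsen vs Kaur: Larsen, 8–5.
Janssen vs Kaur: Janssen, 7–6.
No candidate is unbeaten: Park loses to Ruiz; Ruiz loses to Ahmed; Ahmed loses to Park; Larsen loses to Ahmed; Janssen loses to Park; Kaur loses to Park. In particular Park > Ahmed > Ruiz > Park is a majority cycle — no Condorcet winner exists.

none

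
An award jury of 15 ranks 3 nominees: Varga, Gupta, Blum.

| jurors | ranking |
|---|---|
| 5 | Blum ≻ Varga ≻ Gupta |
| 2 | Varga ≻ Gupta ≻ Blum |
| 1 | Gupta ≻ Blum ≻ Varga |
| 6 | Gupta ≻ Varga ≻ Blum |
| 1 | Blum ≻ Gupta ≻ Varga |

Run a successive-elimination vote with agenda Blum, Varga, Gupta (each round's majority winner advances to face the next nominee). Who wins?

Round 1: Blum vs Varga — 7–8, Varga advances.
Round 2: Varga vs Gupta — 7–8, Gupta advances.
The agenda winner is Gupta.

Gupta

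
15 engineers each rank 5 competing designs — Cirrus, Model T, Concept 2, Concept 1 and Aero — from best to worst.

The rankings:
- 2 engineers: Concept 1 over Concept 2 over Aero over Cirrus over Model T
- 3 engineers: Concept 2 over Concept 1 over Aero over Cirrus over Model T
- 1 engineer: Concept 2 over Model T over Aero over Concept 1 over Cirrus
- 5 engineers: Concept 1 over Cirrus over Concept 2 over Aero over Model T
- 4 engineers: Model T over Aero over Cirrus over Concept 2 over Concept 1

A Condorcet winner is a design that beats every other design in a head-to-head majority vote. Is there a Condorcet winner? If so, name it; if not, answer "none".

none

Pairwise majorities:
Cirrus vs Model T: Cirrus preferred on 2+3+5 = 10 ballots; Cirrus wins 10–5.
Cirrus vs Concept 2: 9 to 6, Cirrus.
Cirrus vs Concept 1: Cirrus preferred on 4 ballots; Concept 1 wins 11–4.
Cirrus vs Aero: Cirrus is ranked higher on 5 ballots, Aero on 10. Aero wins 10–5.
Model T vs Concept 2: 4 for Model T, 11 for Concept 2 — Concept 2 by 11–4.
Model T vs Concept 1: 1+4 = 5 for Model T, 10 for Concept 1 — Concept 1 by 10–5.
Model T vs Aero: 5 to 10, Aero.
Concept 2 vs Concept 1: Concept 2 preferred on 3+1+4 = 8 ballots; Concept 2 wins 8–7.
Concept 2 vs Aero: 2+3+1+5 = 11 for Concept 2, 4 for Aero — Concept 2 by 11–4.
Concept 1 vs Aero: 10 to 5, Concept 1.
Each design drops at least one matchup (Cirrus loses to Concept 1; Model T loses to Cirrus; Concept 2 loses to Cirrus; Concept 1 loses to Concept 2; Aero loses to Concept 2); the cycle Cirrus → Concept 2 → Concept 1 → Cirrus rules out a Condorcet winner.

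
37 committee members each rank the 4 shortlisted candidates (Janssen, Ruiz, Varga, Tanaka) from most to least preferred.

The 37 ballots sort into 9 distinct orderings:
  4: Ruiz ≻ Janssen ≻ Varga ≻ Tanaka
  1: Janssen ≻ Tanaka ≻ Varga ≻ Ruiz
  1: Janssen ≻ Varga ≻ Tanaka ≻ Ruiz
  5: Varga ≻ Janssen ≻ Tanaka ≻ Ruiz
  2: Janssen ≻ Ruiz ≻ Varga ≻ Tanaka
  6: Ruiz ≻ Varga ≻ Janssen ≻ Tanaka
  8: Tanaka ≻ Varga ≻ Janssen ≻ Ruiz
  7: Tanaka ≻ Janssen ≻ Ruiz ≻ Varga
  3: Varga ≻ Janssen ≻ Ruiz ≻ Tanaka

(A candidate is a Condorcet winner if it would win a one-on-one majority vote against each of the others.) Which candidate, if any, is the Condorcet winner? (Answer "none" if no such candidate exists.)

Pairwise majorities:
Janssen vs Ruiz: Janssen preferred on 27 ballots; Janssen wins 27–10.
Janssen vs Varga: Janssen is ranked higher on 4+1+1+2+7 = 15 ballots, Varga on 22. Varga wins 22–15.
Janssen vs Tanaka: 22 to 15, Janssen.
Ruiz vs Varga: Ruiz preferred on 4+2+6+7 = 19 ballots; Ruiz wins 19–18.
Ruiz vs Tanaka: Ruiz preferred on 4+2+6+3 = 15 ballots; Tanaka wins 22–15.
Varga vs Tanaka: 4+1+5+2+6+3 = 21 for Varga, 16 for Tanaka — Varga by 21–16.
Each candidate drops at least one matchup (Janssen loses to Varga; Ruiz loses to Janssen; Varga loses to Ruiz; Tanaka loses to Janssen); the cycle Janssen beats Ruiz beats Varga beats Janssen rules out a Condorcet winner.

none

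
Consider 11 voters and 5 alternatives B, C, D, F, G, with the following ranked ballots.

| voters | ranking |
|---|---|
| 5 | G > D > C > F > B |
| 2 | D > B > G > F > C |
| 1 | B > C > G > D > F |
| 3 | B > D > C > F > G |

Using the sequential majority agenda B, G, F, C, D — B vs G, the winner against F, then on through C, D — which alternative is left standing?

Round 1: B vs G — 6–5, B advances.
Round 2: B vs F — 6–5, B advances.
Round 3: B vs C — 6–5, B advances.
Round 4: B vs D — 4–7, D advances.
D survives the agenda.

D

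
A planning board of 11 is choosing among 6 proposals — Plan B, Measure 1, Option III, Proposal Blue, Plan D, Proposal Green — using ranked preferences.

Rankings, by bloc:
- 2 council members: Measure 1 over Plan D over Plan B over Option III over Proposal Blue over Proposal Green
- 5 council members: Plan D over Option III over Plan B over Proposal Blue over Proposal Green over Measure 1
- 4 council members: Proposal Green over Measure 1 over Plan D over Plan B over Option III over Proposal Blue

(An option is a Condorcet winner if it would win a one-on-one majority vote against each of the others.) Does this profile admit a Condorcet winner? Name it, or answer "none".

none

Head-to-head results (11 council members):
Plan B vs Measure 1: Measure 1, 6–5.
Plan B–Option III: Plan B 6–5.
Plan B vs Proposal Blue: 11 to 0, Plan B.
Plan B vs Plan D: Plan D, 11–0.
Plan B vs Proposal Green: Plan B wins 7–4.
Measure 1 vs Option III: Measure 1 wins 6–5.
Measure 1 vs Proposal Blue: Measure 1 is ranked higher on 2+4 = 6 ballots, Proposal Blue on 5. Measure 1 wins 6–5.
Measure 1–Plan D: Measure 1 6–5.
Measure 1 vs Proposal Green: Proposal Green, 9–2.
Option III vs Proposal Blue: 11 to 0, Option III.
Option III vs Plan D: 0 to 11, Plan D.
Option III vs Proposal Green: 7 to 4, Option III.
Proposal Blue vs Plan D: Proposal Blue is ranked higher on 0 ballots, Plan D on 11. Plan D wins 11–0.
Proposal Blue vs Proposal Green: Proposal Blue, 7–4.
Plan D vs Proposal Green: Plan D is ranked higher on 2+5 = 7 ballots, Proposal Green on 4. Plan D wins 7–4.
Every option loses at least once (Plan B loses to Measure 1; Measure 1 loses to Proposal Green; Option III loses to Plan B; Proposal Blue loses to Plan B; Plan D loses to Measure 1; Proposal Green loses to Plan B). The majority relation contains the cycle Plan B → Proposal Green → Measure 1 → Plan B, so there is no Condorcet winner.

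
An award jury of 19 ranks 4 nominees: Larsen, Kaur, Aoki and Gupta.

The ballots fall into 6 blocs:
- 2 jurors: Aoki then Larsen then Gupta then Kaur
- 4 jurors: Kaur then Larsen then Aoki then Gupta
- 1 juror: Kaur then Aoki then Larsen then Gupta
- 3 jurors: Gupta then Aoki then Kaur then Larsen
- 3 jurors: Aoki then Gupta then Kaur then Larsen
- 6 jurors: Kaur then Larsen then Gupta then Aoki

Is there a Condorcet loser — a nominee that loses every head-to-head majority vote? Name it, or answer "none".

Gupta

Pairwise majorities:
Larsen vs Kaur: 2 for Larsen, 17 for Kaur — Kaur by 17–2.
Larsen vs Aoki: Larsen wins 10–9.
Larsen–Gupta: Larsen 13–6.
Kaur vs Aoki: Kaur preferred on 4+1+6 = 11 ballots; Kaur wins 11–8.
Kaur vs Gupta: Kaur preferred on 4+1+6 = 11 ballots; Kaur wins 11–8.
Aoki vs Gupta: Aoki is ranked higher on 2+4+1+3 = 10 ballots, Gupta on 9. Aoki wins 10–9.
Gupta is beaten in every head-to-head and is the Condorcet loser.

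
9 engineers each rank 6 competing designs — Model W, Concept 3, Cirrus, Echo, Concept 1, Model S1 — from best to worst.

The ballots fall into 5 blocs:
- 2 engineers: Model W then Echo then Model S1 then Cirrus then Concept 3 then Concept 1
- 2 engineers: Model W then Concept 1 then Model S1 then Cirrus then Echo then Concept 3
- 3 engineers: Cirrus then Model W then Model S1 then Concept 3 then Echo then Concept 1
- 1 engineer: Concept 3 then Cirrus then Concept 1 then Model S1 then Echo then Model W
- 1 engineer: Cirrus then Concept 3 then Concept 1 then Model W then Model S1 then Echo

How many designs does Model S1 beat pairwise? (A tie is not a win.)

Model S1 against each rival (9 engineers):
Model S1 vs Model W: 1 to 8, Model W.
Model S1 vs Concept 3: Model S1, 7–2.
Model S1 vs Cirrus: Model S1 preferred on 2+2 = 4 ballots; Cirrus wins 5–4.
Model S1 vs Echo: 7 to 2, Model S1.
Model S1 vs Concept 1: Model S1 wins 5–4.
Model S1 beats Concept 3, Echo, Concept 1; loses to Model W, Cirrus — 3 pairwise wins.

3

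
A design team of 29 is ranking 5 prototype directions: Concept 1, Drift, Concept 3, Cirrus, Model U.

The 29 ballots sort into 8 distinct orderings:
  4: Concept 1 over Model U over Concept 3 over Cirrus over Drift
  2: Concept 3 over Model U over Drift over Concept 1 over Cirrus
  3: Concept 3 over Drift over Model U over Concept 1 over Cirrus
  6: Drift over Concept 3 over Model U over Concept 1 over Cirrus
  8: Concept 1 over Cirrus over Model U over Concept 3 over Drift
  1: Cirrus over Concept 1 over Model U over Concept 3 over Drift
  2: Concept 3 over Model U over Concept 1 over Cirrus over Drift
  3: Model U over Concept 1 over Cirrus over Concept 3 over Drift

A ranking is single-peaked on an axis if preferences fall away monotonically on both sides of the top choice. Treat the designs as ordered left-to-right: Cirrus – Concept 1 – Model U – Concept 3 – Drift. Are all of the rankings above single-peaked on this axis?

Axis positions: Cirrus=1, Concept 1=2, Model U=3, Concept 3=4, Drift=5.
Faction 1 (peak Concept 1 at position 2): ranking walks positions 2-3-4-1-5, expanding outward from the peak — single-peaked.
Faction 2 (peak Concept 3 at position 4): ranking walks positions 4-3-5-2-1, expanding outward from the peak — single-peaked.
Faction 3 (peak Concept 3 at position 4): ranking walks positions 4-5-3-2-1, expanding outward from the peak — single-peaked.
Faction 4 (peak Drift at position 5): ranking walks positions 5-4-3-2-1, expanding outward from the peak — single-peaked.
Faction 5 (peak Concept 1 at position 2): ranking walks positions 2-1-3-4-5, expanding outward from the peak — single-peaked.
Faction 6 (peak Cirrus at position 1): ranking walks positions 1-2-3-4-5, expanding outward from the peak — single-peaked.
Faction 7 (peak Concept 3 at position 4): ranking walks positions 4-3-2-1-5, expanding outward from the peak — single-peaked.
Faction 8 (peak Model U at position 3): ranking walks positions 3-2-1-4-5, expanding outward from the peak — single-peaked.
Every ranking is single-peaked on this axis.

yes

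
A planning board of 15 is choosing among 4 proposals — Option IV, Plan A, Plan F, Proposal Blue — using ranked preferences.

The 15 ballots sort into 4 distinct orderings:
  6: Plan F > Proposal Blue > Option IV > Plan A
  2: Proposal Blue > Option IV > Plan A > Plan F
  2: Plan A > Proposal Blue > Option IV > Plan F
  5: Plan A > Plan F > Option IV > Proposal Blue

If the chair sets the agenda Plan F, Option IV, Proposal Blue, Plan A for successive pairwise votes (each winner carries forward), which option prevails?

Round 1: Plan F vs Option IV — 11–4, Plan F advances.
Round 2: Plan F vs Proposal Blue — 11–4, Plan F advances.
Round 3: Plan F vs Plan A — 6–9, Plan A advances.
Plan A survives the agenda.

Plan A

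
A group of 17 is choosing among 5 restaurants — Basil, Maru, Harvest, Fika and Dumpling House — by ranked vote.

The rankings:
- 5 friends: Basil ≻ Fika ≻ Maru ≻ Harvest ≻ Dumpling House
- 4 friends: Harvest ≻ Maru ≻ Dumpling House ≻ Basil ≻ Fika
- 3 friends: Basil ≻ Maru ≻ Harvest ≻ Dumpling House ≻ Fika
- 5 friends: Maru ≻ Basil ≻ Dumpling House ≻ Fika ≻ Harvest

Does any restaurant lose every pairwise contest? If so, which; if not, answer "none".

Pairwise majorities:
Basil vs Maru: 8 to 9, Maru.
Basil vs Harvest: Basil is ranked higher on 5+3+5 = 13 ballots, Harvest on 4. Basil wins 13–4.
Basil–Fika: Basil 17–0.
Basil–Dumpling House: Basil 13–4.
Maru vs Harvest: Maru wins 13–4.
Maru vs Fika: 4+3+5 = 12 for Maru, 5 for Fika — Maru by 12–5.
Maru vs Dumpling House: Maru, 17–0.
Harvest vs Fika: Harvest is ranked higher on 4+3 = 7 ballots, Fika on 10. Fika wins 10–7.
Harvest vs Dumpling House: Harvest wins 12–5.
Fika–Dumpling House: Dumpling House 12–5.
Every restaurant wins at least one matchup (Basil beats Harvest; Maru beats Basil; Harvest beats Dumpling House; Fika beats Harvest; Dumpling House beats Fika), so there is no Condorcet loser.

none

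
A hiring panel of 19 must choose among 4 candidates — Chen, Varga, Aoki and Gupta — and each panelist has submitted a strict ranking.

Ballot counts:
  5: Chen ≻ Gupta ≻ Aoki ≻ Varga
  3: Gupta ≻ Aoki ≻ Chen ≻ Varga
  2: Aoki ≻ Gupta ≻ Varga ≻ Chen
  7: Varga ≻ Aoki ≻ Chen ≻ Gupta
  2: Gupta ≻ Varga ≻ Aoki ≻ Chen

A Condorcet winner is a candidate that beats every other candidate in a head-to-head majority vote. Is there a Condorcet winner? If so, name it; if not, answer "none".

none

Head-to-head results (19 committee members):
Chen–Varga: Varga 11–8.
Chen vs Aoki: Aoki, 14–5.
Chen vs Gupta: Chen, 12–7.
Varga vs Aoki: Aoki wins 10–9.
Varga–Gupta: Gupta 12–7.
Aoki vs Gupta: Gupta wins 10–9.
No candidate is unbeaten: Chen loses to Varga; Varga loses to Aoki; Aoki loses to Gupta; Gupta loses to Chen. In particular Chen → Gupta → Varga → Chen is a majority cycle — no Condorcet winner exists.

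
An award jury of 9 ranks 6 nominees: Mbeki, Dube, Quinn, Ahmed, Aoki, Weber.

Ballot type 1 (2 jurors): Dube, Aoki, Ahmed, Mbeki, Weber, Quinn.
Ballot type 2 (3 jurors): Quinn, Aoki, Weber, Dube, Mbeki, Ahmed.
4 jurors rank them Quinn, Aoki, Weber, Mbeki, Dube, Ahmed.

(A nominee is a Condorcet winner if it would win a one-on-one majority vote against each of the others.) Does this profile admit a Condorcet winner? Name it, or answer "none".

Check each pair by majority over 9 ballots:
Mbeki vs Dube: Mbeki preferred on 4 ballots; Dube wins 5–4.
Mbeki vs Quinn: 2 to 7, Quinn.
Mbeki vs Ahmed: Mbeki preferred on 3+4 = 7 ballots; Mbeki wins 7–2.
Mbeki vs Aoki: 0 to 9, Aoki.
Mbeki vs Weber: 2 for Mbeki, 7 for Weber — Weber by 7–2.
Dube vs Quinn: Dube is ranked higher on 2 ballots, Quinn on 7. Quinn wins 7–2.
Dube vs Ahmed: Dube preferred on 2+3+4 = 9 ballots; Dube wins 9–0.
Dube vs Aoki: Dube is ranked higher on 2 ballots, Aoki on 7. Aoki wins 7–2.
Dube vs Weber: Dube preferred on 2 ballots; Weber wins 7–2.
Quinn vs Ahmed: Quinn preferred on 3+4 = 7 ballots; Quinn wins 7–2.
Quinn vs Aoki: Quinn is ranked higher on 3+4 = 7 ballots, Aoki on 2. Quinn wins 7–2.
Quinn vs Weber: 7 to 2, Quinn.
Ahmed vs Aoki: Ahmed is ranked higher on 0 ballots, Aoki on 9. Aoki wins 9–0.
Ahmed vs Weber: Ahmed is ranked higher on 2 ballots, Weber on 7. Weber wins 7–2.
Aoki vs Weber: 9 to 0, Aoki.
Quinn beats each of Mbeki, Dube, Ahmed, Aoki, Weber — Quinn is the Condorcet winner.

Quinn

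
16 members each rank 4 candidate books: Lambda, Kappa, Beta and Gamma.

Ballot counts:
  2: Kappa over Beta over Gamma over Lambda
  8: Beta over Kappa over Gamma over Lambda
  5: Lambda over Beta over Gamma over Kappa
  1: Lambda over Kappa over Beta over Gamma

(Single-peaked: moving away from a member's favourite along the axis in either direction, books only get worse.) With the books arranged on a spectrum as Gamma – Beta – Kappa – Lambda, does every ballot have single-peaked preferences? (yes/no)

Axis positions: Gamma=1, Beta=2, Kappa=3, Lambda=4.
Faction 1 (peak Kappa at position 3): ranking walks positions 3-2-1-4, expanding outward from the peak — single-peaked.
Faction 2 (peak Beta at position 2): ranking walks positions 2-3-1-4, expanding outward from the peak — single-peaked.
Faction 3: ranking walks positions 4-2-1-3; Beta is ranked above Kappa even though Kappa lies between Beta and the peak Lambda on the axis — preferences dip and rise again. Not single-peaked.
Faction 4 (peak Lambda at position 4): ranking walks positions 4-3-2-1, expanding outward from the peak — single-peaked.
Faction 3 violates single-peakedness, so the profile is not single-peaked on this axis.

no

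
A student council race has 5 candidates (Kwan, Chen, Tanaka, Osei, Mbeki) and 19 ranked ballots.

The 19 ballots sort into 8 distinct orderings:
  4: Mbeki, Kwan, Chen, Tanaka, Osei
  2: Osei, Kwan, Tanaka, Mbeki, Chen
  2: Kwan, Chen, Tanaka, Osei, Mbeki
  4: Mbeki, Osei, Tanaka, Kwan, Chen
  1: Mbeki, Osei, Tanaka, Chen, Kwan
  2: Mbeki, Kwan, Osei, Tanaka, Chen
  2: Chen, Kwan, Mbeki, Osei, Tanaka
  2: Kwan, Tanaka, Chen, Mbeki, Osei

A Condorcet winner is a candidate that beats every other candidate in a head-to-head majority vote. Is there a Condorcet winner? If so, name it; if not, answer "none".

Head-to-head results (19 voters):
Kwan vs Chen: Kwan, 16–3.
Kwan vs Tanaka: Kwan wins 14–5.
Kwan vs Osei: Kwan preferred on 4+2+2+2+2 = 12 ballots; Kwan wins 12–7.
Kwan vs Mbeki: Kwan preferred on 2+2+2+2 = 8 ballots; Mbeki wins 11–8.
Chen vs Tanaka: 8 to 11, Tanaka.
Chen vs Osei: Chen, 10–9.
Chen vs Mbeki: 6 to 13, Mbeki.
Tanaka–Osei: Osei 11–8.
Tanaka vs Mbeki: Tanaka is ranked higher on 2+2+2 = 6 ballots, Mbeki on 13. Mbeki wins 13–6.
Osei vs Mbeki: Osei preferred on 2+2 = 4 ballots; Mbeki wins 15–4.
Mbeki beats each of Kwan, Chen, Tanaka, Osei — Mbeki is the Condorcet winner.

Mbeki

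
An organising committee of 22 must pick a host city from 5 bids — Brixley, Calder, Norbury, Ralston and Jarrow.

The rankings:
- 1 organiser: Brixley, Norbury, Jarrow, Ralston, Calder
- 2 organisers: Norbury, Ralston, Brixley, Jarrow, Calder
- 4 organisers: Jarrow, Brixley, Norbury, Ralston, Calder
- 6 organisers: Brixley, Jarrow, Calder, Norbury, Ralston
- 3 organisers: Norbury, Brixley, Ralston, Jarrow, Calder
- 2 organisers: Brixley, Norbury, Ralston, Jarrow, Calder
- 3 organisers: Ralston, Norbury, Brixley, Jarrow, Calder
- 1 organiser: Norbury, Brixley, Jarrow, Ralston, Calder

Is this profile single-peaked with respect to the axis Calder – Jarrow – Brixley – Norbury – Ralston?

Axis positions: Calder=1, Jarrow=2, Brixley=3, Norbury=4, Ralston=5.
Bloc 1 (peak Brixley at position 3): ranking walks positions 3-4-2-5-1, expanding outward from the peak — single-peaked.
Bloc 2 (peak Norbury at position 4): ranking walks positions 4-5-3-2-1, expanding outward from the peak — single-peaked.
Bloc 3 (peak Jarrow at position 2): ranking walks positions 2-3-4-5-1, expanding outward from the peak — single-peaked.
Bloc 4 (peak Brixley at position 3): ranking walks positions 3-2-1-4-5, expanding outward from the peak — single-peaked.
Bloc 5 (peak Norbury at position 4): ranking walks positions 4-3-5-2-1, expanding outward from the peak — single-peaked.
Bloc 6 (peak Brixley at position 3): ranking walks positions 3-4-5-2-1, expanding outward from the peak — single-peaked.
Bloc 7 (peak Ralston at position 5): ranking walks positions 5-4-3-2-1, expanding outward from the peak — single-peaked.
Bloc 8 (peak Norbury at position 4): ranking walks positions 4-3-2-5-1, expanding outward from the peak — single-peaked.
Every ranking is single-peaked on this axis.

yes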